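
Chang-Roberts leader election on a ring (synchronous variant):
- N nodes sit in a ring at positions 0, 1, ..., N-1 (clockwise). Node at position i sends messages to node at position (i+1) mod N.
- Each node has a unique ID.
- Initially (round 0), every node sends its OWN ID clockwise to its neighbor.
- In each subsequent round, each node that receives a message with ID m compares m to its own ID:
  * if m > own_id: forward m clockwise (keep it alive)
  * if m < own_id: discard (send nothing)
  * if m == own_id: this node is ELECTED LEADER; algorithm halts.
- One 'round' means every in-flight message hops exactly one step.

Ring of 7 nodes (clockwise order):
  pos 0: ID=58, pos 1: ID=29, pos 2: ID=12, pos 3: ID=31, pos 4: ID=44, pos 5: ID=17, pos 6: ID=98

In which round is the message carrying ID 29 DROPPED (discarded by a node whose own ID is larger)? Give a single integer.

Round 1: pos1(id29) recv 58: fwd; pos2(id12) recv 29: fwd; pos3(id31) recv 12: drop; pos4(id44) recv 31: drop; pos5(id17) recv 44: fwd; pos6(id98) recv 17: drop; pos0(id58) recv 98: fwd
Round 2: pos2(id12) recv 58: fwd; pos3(id31) recv 29: drop; pos6(id98) recv 44: drop; pos1(id29) recv 98: fwd
Round 3: pos3(id31) recv 58: fwd; pos2(id12) recv 98: fwd
Round 4: pos4(id44) recv 58: fwd; pos3(id31) recv 98: fwd
Round 5: pos5(id17) recv 58: fwd; pos4(id44) recv 98: fwd
Round 6: pos6(id98) recv 58: drop; pos5(id17) recv 98: fwd
Round 7: pos6(id98) recv 98: ELECTED
Message ID 29 originates at pos 1; dropped at pos 3 in round 2

Answer: 2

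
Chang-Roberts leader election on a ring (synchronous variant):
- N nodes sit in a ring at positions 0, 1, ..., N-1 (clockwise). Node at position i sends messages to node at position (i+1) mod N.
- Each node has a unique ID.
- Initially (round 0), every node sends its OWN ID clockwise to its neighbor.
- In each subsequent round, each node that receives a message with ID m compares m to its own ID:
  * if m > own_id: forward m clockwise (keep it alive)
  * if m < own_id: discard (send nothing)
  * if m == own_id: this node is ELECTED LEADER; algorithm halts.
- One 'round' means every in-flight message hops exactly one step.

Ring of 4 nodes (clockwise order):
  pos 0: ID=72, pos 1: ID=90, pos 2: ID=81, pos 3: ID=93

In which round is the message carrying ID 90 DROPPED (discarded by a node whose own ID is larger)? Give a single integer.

Round 1: pos1(id90) recv 72: drop; pos2(id81) recv 90: fwd; pos3(id93) recv 81: drop; pos0(id72) recv 93: fwd
Round 2: pos3(id93) recv 90: drop; pos1(id90) recv 93: fwd
Round 3: pos2(id81) recv 93: fwd
Round 4: pos3(id93) recv 93: ELECTED
Message ID 90 originates at pos 1; dropped at pos 3 in round 2

Answer: 2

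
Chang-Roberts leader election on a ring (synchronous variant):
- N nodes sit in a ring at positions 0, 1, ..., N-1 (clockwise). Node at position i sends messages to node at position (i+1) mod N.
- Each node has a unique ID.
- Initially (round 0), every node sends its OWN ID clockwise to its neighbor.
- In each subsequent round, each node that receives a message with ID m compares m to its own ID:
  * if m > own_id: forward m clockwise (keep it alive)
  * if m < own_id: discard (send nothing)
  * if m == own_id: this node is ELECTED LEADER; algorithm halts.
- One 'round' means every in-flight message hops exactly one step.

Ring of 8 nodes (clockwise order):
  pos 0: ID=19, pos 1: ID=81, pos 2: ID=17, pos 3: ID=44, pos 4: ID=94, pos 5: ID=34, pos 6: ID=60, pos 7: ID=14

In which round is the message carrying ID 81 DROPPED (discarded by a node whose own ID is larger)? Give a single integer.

Round 1: pos1(id81) recv 19: drop; pos2(id17) recv 81: fwd; pos3(id44) recv 17: drop; pos4(id94) recv 44: drop; pos5(id34) recv 94: fwd; pos6(id60) recv 34: drop; pos7(id14) recv 60: fwd; pos0(id19) recv 14: drop
Round 2: pos3(id44) recv 81: fwd; pos6(id60) recv 94: fwd; pos0(id19) recv 60: fwd
Round 3: pos4(id94) recv 81: drop; pos7(id14) recv 94: fwd; pos1(id81) recv 60: drop
Round 4: pos0(id19) recv 94: fwd
Round 5: pos1(id81) recv 94: fwd
Round 6: pos2(id17) recv 94: fwd
Round 7: pos3(id44) recv 94: fwd
Round 8: pos4(id94) recv 94: ELECTED
Message ID 81 originates at pos 1; dropped at pos 4 in round 3

Answer: 3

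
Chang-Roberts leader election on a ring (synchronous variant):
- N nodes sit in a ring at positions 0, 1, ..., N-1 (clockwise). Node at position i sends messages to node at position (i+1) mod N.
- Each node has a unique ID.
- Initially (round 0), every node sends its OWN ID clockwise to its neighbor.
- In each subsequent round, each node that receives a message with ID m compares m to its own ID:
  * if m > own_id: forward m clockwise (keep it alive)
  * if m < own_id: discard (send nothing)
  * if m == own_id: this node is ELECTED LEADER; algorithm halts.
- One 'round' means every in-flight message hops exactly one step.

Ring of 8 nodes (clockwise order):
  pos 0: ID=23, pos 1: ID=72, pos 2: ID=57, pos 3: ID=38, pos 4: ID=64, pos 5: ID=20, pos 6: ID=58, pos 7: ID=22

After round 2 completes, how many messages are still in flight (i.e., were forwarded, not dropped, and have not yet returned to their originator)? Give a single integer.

Answer: 3

Derivation:
Round 1: pos1(id72) recv 23: drop; pos2(id57) recv 72: fwd; pos3(id38) recv 57: fwd; pos4(id64) recv 38: drop; pos5(id20) recv 64: fwd; pos6(id58) recv 20: drop; pos7(id22) recv 58: fwd; pos0(id23) recv 22: drop
Round 2: pos3(id38) recv 72: fwd; pos4(id64) recv 57: drop; pos6(id58) recv 64: fwd; pos0(id23) recv 58: fwd
After round 2: 3 messages still in flight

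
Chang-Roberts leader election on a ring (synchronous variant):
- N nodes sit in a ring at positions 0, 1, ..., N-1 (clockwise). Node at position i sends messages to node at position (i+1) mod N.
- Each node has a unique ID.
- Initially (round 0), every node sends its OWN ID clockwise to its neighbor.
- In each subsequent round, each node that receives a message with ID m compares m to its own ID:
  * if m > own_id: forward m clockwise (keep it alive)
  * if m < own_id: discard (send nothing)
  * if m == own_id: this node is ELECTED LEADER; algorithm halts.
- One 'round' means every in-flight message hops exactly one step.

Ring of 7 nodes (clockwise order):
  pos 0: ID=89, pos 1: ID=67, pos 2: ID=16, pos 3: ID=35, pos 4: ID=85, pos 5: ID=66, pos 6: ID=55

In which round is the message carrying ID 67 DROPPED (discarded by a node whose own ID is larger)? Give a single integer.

Round 1: pos1(id67) recv 89: fwd; pos2(id16) recv 67: fwd; pos3(id35) recv 16: drop; pos4(id85) recv 35: drop; pos5(id66) recv 85: fwd; pos6(id55) recv 66: fwd; pos0(id89) recv 55: drop
Round 2: pos2(id16) recv 89: fwd; pos3(id35) recv 67: fwd; pos6(id55) recv 85: fwd; pos0(id89) recv 66: drop
Round 3: pos3(id35) recv 89: fwd; pos4(id85) recv 67: drop; pos0(id89) recv 85: drop
Round 4: pos4(id85) recv 89: fwd
Round 5: pos5(id66) recv 89: fwd
Round 6: pos6(id55) recv 89: fwd
Round 7: pos0(id89) recv 89: ELECTED
Message ID 67 originates at pos 1; dropped at pos 4 in round 3

Answer: 3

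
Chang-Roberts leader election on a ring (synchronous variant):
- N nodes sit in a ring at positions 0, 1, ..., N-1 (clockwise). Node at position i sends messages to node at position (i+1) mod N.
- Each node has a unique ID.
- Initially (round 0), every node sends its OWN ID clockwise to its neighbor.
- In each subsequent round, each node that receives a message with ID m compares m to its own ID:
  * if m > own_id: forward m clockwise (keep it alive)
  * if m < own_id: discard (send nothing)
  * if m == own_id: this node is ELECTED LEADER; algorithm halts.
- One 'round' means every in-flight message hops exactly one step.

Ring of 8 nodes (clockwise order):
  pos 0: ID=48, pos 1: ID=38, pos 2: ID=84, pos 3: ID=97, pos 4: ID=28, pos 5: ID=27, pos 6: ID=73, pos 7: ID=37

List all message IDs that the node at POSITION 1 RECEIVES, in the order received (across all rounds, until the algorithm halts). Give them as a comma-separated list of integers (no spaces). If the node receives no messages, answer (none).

Answer: 48,73,97

Derivation:
Round 1: pos1(id38) recv 48: fwd; pos2(id84) recv 38: drop; pos3(id97) recv 84: drop; pos4(id28) recv 97: fwd; pos5(id27) recv 28: fwd; pos6(id73) recv 27: drop; pos7(id37) recv 73: fwd; pos0(id48) recv 37: drop
Round 2: pos2(id84) recv 48: drop; pos5(id27) recv 97: fwd; pos6(id73) recv 28: drop; pos0(id48) recv 73: fwd
Round 3: pos6(id73) recv 97: fwd; pos1(id38) recv 73: fwd
Round 4: pos7(id37) recv 97: fwd; pos2(id84) recv 73: drop
Round 5: pos0(id48) recv 97: fwd
Round 6: pos1(id38) recv 97: fwd
Round 7: pos2(id84) recv 97: fwd
Round 8: pos3(id97) recv 97: ELECTED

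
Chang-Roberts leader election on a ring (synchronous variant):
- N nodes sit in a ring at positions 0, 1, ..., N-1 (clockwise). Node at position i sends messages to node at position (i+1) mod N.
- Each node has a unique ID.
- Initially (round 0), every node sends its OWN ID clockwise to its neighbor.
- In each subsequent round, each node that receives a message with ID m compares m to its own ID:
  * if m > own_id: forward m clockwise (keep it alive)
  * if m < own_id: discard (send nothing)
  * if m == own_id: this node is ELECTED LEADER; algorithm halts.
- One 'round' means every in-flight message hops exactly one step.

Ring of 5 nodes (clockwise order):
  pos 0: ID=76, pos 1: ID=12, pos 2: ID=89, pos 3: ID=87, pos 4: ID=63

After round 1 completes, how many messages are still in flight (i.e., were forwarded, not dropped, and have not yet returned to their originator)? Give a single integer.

Round 1: pos1(id12) recv 76: fwd; pos2(id89) recv 12: drop; pos3(id87) recv 89: fwd; pos4(id63) recv 87: fwd; pos0(id76) recv 63: drop
After round 1: 3 messages still in flight

Answer: 3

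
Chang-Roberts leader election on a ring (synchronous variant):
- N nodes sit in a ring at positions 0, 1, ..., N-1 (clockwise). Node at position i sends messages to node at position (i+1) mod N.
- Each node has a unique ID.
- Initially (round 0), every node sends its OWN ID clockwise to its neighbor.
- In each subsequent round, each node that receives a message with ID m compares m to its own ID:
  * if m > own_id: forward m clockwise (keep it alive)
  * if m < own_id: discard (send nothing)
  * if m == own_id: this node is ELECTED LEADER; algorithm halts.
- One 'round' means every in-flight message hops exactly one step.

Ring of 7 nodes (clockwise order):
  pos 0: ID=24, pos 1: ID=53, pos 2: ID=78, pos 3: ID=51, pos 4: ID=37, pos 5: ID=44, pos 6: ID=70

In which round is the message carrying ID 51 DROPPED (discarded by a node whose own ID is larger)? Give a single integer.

Answer: 3

Derivation:
Round 1: pos1(id53) recv 24: drop; pos2(id78) recv 53: drop; pos3(id51) recv 78: fwd; pos4(id37) recv 51: fwd; pos5(id44) recv 37: drop; pos6(id70) recv 44: drop; pos0(id24) recv 70: fwd
Round 2: pos4(id37) recv 78: fwd; pos5(id44) recv 51: fwd; pos1(id53) recv 70: fwd
Round 3: pos5(id44) recv 78: fwd; pos6(id70) recv 51: drop; pos2(id78) recv 70: drop
Round 4: pos6(id70) recv 78: fwd
Round 5: pos0(id24) recv 78: fwd
Round 6: pos1(id53) recv 78: fwd
Round 7: pos2(id78) recv 78: ELECTED
Message ID 51 originates at pos 3; dropped at pos 6 in round 3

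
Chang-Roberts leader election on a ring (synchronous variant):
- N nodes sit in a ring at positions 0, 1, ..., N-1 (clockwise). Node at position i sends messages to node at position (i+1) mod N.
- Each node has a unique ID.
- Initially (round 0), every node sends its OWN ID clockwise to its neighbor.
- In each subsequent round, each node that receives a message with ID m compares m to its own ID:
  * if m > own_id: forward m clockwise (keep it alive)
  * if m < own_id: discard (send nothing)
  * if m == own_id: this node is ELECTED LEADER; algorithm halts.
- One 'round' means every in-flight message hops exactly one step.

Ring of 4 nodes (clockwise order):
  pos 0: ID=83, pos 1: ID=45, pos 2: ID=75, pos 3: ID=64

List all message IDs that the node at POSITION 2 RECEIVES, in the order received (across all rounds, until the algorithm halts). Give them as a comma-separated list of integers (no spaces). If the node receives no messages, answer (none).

Answer: 45,83

Derivation:
Round 1: pos1(id45) recv 83: fwd; pos2(id75) recv 45: drop; pos3(id64) recv 75: fwd; pos0(id83) recv 64: drop
Round 2: pos2(id75) recv 83: fwd; pos0(id83) recv 75: drop
Round 3: pos3(id64) recv 83: fwd
Round 4: pos0(id83) recv 83: ELECTED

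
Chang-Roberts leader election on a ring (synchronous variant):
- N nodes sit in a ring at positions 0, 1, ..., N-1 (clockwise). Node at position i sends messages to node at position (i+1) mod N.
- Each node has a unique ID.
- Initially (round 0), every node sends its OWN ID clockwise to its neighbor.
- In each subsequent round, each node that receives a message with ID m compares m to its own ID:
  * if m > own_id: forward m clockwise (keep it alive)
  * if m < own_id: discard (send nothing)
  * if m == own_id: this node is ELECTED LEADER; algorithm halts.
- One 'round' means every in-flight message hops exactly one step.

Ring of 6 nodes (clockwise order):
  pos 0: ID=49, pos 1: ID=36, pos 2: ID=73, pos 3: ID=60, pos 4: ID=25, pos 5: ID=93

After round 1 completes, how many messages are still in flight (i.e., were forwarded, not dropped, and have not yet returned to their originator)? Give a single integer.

Round 1: pos1(id36) recv 49: fwd; pos2(id73) recv 36: drop; pos3(id60) recv 73: fwd; pos4(id25) recv 60: fwd; pos5(id93) recv 25: drop; pos0(id49) recv 93: fwd
After round 1: 4 messages still in flight

Answer: 4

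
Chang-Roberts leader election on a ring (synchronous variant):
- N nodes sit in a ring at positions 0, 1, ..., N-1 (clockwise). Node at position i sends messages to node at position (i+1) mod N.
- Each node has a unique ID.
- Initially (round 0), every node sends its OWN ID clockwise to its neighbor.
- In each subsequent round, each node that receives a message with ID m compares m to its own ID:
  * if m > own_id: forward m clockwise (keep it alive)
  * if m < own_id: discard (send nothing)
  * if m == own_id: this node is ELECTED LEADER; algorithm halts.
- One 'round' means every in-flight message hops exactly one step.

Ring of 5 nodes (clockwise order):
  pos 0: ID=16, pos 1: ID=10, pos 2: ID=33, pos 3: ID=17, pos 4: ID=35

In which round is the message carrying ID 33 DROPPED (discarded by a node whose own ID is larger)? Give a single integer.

Answer: 2

Derivation:
Round 1: pos1(id10) recv 16: fwd; pos2(id33) recv 10: drop; pos3(id17) recv 33: fwd; pos4(id35) recv 17: drop; pos0(id16) recv 35: fwd
Round 2: pos2(id33) recv 16: drop; pos4(id35) recv 33: drop; pos1(id10) recv 35: fwd
Round 3: pos2(id33) recv 35: fwd
Round 4: pos3(id17) recv 35: fwd
Round 5: pos4(id35) recv 35: ELECTED
Message ID 33 originates at pos 2; dropped at pos 4 in round 2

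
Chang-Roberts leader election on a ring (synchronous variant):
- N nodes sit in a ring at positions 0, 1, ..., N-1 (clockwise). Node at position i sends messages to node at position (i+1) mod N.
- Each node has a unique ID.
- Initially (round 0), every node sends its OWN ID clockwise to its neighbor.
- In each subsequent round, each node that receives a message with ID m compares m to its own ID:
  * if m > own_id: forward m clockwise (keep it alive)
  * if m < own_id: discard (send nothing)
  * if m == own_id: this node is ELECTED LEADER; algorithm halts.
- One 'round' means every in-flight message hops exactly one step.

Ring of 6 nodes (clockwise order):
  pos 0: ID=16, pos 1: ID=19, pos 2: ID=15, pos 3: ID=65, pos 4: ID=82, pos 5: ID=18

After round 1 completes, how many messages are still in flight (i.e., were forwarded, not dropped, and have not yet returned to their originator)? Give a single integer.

Round 1: pos1(id19) recv 16: drop; pos2(id15) recv 19: fwd; pos3(id65) recv 15: drop; pos4(id82) recv 65: drop; pos5(id18) recv 82: fwd; pos0(id16) recv 18: fwd
After round 1: 3 messages still in flight

Answer: 3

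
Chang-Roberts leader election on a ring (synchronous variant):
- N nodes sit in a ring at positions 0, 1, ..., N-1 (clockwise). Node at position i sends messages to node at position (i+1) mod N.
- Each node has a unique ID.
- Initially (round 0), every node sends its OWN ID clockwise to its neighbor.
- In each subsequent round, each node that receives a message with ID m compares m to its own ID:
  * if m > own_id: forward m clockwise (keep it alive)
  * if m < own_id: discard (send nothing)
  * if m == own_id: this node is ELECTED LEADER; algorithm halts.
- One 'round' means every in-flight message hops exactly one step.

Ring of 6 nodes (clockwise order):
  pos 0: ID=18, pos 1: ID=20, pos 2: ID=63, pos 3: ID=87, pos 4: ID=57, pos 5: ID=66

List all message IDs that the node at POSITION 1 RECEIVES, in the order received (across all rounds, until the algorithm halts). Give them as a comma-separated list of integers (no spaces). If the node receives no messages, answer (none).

Answer: 18,66,87

Derivation:
Round 1: pos1(id20) recv 18: drop; pos2(id63) recv 20: drop; pos3(id87) recv 63: drop; pos4(id57) recv 87: fwd; pos5(id66) recv 57: drop; pos0(id18) recv 66: fwd
Round 2: pos5(id66) recv 87: fwd; pos1(id20) recv 66: fwd
Round 3: pos0(id18) recv 87: fwd; pos2(id63) recv 66: fwd
Round 4: pos1(id20) recv 87: fwd; pos3(id87) recv 66: drop
Round 5: pos2(id63) recv 87: fwd
Round 6: pos3(id87) recv 87: ELECTED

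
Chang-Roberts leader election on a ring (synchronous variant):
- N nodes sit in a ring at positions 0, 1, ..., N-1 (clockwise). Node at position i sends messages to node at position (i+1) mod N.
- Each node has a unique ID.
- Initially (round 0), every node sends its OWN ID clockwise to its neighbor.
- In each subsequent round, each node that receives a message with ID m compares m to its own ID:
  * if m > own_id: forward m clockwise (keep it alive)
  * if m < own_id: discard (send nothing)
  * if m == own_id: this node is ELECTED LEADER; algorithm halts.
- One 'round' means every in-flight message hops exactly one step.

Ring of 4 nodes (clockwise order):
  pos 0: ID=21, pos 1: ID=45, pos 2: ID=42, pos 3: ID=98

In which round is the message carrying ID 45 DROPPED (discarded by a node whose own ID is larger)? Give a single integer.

Answer: 2

Derivation:
Round 1: pos1(id45) recv 21: drop; pos2(id42) recv 45: fwd; pos3(id98) recv 42: drop; pos0(id21) recv 98: fwd
Round 2: pos3(id98) recv 45: drop; pos1(id45) recv 98: fwd
Round 3: pos2(id42) recv 98: fwd
Round 4: pos3(id98) recv 98: ELECTED
Message ID 45 originates at pos 1; dropped at pos 3 in round 2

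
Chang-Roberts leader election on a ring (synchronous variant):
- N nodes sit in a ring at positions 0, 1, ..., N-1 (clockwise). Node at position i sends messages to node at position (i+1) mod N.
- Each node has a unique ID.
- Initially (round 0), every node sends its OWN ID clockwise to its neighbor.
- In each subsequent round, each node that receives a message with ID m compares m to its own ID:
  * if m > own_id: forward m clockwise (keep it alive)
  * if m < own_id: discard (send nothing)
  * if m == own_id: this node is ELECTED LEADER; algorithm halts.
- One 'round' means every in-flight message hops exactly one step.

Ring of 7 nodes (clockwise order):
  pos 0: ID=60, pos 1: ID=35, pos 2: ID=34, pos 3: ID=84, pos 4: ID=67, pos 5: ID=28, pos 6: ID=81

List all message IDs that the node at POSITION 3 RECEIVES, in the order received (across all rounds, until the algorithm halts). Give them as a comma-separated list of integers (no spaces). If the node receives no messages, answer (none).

Round 1: pos1(id35) recv 60: fwd; pos2(id34) recv 35: fwd; pos3(id84) recv 34: drop; pos4(id67) recv 84: fwd; pos5(id28) recv 67: fwd; pos6(id81) recv 28: drop; pos0(id60) recv 81: fwd
Round 2: pos2(id34) recv 60: fwd; pos3(id84) recv 35: drop; pos5(id28) recv 84: fwd; pos6(id81) recv 67: drop; pos1(id35) recv 81: fwd
Round 3: pos3(id84) recv 60: drop; pos6(id81) recv 84: fwd; pos2(id34) recv 81: fwd
Round 4: pos0(id60) recv 84: fwd; pos3(id84) recv 81: drop
Round 5: pos1(id35) recv 84: fwd
Round 6: pos2(id34) recv 84: fwd
Round 7: pos3(id84) recv 84: ELECTED

Answer: 34,35,60,81,84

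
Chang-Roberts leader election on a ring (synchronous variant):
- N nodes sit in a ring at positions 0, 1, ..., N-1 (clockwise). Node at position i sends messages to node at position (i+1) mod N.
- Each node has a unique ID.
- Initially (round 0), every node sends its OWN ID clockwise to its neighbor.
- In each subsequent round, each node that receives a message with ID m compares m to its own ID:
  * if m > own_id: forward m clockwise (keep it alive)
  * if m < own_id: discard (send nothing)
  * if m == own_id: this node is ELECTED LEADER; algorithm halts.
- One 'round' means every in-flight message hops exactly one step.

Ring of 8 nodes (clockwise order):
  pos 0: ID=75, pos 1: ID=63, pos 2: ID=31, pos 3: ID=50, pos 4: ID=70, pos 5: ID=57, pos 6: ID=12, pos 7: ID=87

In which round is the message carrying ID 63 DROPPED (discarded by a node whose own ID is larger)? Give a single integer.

Answer: 3

Derivation:
Round 1: pos1(id63) recv 75: fwd; pos2(id31) recv 63: fwd; pos3(id50) recv 31: drop; pos4(id70) recv 50: drop; pos5(id57) recv 70: fwd; pos6(id12) recv 57: fwd; pos7(id87) recv 12: drop; pos0(id75) recv 87: fwd
Round 2: pos2(id31) recv 75: fwd; pos3(id50) recv 63: fwd; pos6(id12) recv 70: fwd; pos7(id87) recv 57: drop; pos1(id63) recv 87: fwd
Round 3: pos3(id50) recv 75: fwd; pos4(id70) recv 63: drop; pos7(id87) recv 70: drop; pos2(id31) recv 87: fwd
Round 4: pos4(id70) recv 75: fwd; pos3(id50) recv 87: fwd
Round 5: pos5(id57) recv 75: fwd; pos4(id70) recv 87: fwd
Round 6: pos6(id12) recv 75: fwd; pos5(id57) recv 87: fwd
Round 7: pos7(id87) recv 75: drop; pos6(id12) recv 87: fwd
Round 8: pos7(id87) recv 87: ELECTED
Message ID 63 originates at pos 1; dropped at pos 4 in round 3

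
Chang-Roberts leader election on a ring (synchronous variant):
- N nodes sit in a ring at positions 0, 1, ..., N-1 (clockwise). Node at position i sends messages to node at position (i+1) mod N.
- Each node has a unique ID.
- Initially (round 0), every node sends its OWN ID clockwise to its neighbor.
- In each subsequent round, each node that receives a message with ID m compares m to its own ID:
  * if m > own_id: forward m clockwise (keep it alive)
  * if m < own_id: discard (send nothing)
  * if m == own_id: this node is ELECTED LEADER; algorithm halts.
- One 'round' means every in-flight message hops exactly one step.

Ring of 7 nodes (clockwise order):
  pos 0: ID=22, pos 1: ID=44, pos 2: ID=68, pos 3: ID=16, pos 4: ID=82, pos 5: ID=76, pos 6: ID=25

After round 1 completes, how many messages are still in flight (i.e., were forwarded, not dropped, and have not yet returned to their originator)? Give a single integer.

Answer: 4

Derivation:
Round 1: pos1(id44) recv 22: drop; pos2(id68) recv 44: drop; pos3(id16) recv 68: fwd; pos4(id82) recv 16: drop; pos5(id76) recv 82: fwd; pos6(id25) recv 76: fwd; pos0(id22) recv 25: fwd
After round 1: 4 messages still in flight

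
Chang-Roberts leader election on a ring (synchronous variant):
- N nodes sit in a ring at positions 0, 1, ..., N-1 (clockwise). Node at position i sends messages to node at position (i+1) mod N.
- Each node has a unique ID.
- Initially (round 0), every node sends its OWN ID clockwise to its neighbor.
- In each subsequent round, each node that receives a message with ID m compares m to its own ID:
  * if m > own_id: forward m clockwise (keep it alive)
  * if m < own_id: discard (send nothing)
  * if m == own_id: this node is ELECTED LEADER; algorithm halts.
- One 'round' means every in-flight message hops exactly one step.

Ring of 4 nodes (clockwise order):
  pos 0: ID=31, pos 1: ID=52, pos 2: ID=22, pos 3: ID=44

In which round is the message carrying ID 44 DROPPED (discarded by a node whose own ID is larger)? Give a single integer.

Answer: 2

Derivation:
Round 1: pos1(id52) recv 31: drop; pos2(id22) recv 52: fwd; pos3(id44) recv 22: drop; pos0(id31) recv 44: fwd
Round 2: pos3(id44) recv 52: fwd; pos1(id52) recv 44: drop
Round 3: pos0(id31) recv 52: fwd
Round 4: pos1(id52) recv 52: ELECTED
Message ID 44 originates at pos 3; dropped at pos 1 in round 2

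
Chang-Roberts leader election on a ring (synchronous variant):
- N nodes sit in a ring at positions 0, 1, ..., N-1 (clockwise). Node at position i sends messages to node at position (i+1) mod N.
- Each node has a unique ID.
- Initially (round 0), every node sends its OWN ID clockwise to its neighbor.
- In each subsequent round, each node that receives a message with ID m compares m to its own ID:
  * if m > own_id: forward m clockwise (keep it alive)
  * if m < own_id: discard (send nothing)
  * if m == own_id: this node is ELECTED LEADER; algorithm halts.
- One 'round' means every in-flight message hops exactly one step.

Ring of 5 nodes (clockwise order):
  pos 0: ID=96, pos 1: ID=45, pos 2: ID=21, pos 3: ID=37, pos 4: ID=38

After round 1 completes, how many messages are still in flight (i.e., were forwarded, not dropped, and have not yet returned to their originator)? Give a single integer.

Answer: 2

Derivation:
Round 1: pos1(id45) recv 96: fwd; pos2(id21) recv 45: fwd; pos3(id37) recv 21: drop; pos4(id38) recv 37: drop; pos0(id96) recv 38: drop
After round 1: 2 messages still in flight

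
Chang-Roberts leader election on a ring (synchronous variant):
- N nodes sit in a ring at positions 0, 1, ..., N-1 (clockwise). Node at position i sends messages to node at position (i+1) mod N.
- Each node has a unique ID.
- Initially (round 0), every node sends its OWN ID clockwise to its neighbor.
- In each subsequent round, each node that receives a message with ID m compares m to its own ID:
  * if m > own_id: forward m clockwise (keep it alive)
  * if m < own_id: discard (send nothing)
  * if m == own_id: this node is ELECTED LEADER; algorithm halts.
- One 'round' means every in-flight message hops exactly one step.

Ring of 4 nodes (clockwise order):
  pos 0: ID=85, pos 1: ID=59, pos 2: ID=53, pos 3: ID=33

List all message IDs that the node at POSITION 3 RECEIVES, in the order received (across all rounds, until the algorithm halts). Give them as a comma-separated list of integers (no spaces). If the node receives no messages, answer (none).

Round 1: pos1(id59) recv 85: fwd; pos2(id53) recv 59: fwd; pos3(id33) recv 53: fwd; pos0(id85) recv 33: drop
Round 2: pos2(id53) recv 85: fwd; pos3(id33) recv 59: fwd; pos0(id85) recv 53: drop
Round 3: pos3(id33) recv 85: fwd; pos0(id85) recv 59: drop
Round 4: pos0(id85) recv 85: ELECTED

Answer: 53,59,85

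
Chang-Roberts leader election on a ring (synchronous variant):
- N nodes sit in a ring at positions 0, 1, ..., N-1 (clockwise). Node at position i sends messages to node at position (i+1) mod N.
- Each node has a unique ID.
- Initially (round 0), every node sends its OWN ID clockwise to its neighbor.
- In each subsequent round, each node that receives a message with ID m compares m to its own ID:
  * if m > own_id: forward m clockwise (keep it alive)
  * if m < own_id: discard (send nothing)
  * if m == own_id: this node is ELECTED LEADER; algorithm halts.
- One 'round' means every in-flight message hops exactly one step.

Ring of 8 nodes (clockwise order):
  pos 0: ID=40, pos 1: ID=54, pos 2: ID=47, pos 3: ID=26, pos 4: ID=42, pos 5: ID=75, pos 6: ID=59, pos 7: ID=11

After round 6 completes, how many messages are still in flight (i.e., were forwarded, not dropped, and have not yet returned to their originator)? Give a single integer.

Answer: 2

Derivation:
Round 1: pos1(id54) recv 40: drop; pos2(id47) recv 54: fwd; pos3(id26) recv 47: fwd; pos4(id42) recv 26: drop; pos5(id75) recv 42: drop; pos6(id59) recv 75: fwd; pos7(id11) recv 59: fwd; pos0(id40) recv 11: drop
Round 2: pos3(id26) recv 54: fwd; pos4(id42) recv 47: fwd; pos7(id11) recv 75: fwd; pos0(id40) recv 59: fwd
Round 3: pos4(id42) recv 54: fwd; pos5(id75) recv 47: drop; pos0(id40) recv 75: fwd; pos1(id54) recv 59: fwd
Round 4: pos5(id75) recv 54: drop; pos1(id54) recv 75: fwd; pos2(id47) recv 59: fwd
Round 5: pos2(id47) recv 75: fwd; pos3(id26) recv 59: fwd
Round 6: pos3(id26) recv 75: fwd; pos4(id42) recv 59: fwd
After round 6: 2 messages still in flight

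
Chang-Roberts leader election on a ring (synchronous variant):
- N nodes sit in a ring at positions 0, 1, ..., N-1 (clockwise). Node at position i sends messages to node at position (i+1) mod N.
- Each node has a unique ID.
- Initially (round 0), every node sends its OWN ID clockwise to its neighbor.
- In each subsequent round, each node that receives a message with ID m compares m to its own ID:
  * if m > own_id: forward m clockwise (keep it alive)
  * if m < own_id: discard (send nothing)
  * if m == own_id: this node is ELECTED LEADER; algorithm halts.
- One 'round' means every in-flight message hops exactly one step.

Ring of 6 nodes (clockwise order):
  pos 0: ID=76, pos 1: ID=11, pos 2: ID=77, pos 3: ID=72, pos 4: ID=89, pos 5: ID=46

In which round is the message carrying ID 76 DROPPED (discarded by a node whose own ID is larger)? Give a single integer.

Round 1: pos1(id11) recv 76: fwd; pos2(id77) recv 11: drop; pos3(id72) recv 77: fwd; pos4(id89) recv 72: drop; pos5(id46) recv 89: fwd; pos0(id76) recv 46: drop
Round 2: pos2(id77) recv 76: drop; pos4(id89) recv 77: drop; pos0(id76) recv 89: fwd
Round 3: pos1(id11) recv 89: fwd
Round 4: pos2(id77) recv 89: fwd
Round 5: pos3(id72) recv 89: fwd
Round 6: pos4(id89) recv 89: ELECTED
Message ID 76 originates at pos 0; dropped at pos 2 in round 2

Answer: 2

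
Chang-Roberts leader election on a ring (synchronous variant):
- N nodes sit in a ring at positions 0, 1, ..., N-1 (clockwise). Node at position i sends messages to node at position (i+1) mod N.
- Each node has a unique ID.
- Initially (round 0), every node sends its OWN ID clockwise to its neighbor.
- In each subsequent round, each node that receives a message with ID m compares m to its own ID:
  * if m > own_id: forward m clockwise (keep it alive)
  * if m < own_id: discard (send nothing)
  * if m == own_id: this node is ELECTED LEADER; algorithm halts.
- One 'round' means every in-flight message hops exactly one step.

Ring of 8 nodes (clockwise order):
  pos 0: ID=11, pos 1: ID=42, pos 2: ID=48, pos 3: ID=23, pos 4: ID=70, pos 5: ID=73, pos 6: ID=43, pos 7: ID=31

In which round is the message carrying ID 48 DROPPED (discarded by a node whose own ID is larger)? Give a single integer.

Answer: 2

Derivation:
Round 1: pos1(id42) recv 11: drop; pos2(id48) recv 42: drop; pos3(id23) recv 48: fwd; pos4(id70) recv 23: drop; pos5(id73) recv 70: drop; pos6(id43) recv 73: fwd; pos7(id31) recv 43: fwd; pos0(id11) recv 31: fwd
Round 2: pos4(id70) recv 48: drop; pos7(id31) recv 73: fwd; pos0(id11) recv 43: fwd; pos1(id42) recv 31: drop
Round 3: pos0(id11) recv 73: fwd; pos1(id42) recv 43: fwd
Round 4: pos1(id42) recv 73: fwd; pos2(id48) recv 43: drop
Round 5: pos2(id48) recv 73: fwd
Round 6: pos3(id23) recv 73: fwd
Round 7: pos4(id70) recv 73: fwd
Round 8: pos5(id73) recv 73: ELECTED
Message ID 48 originates at pos 2; dropped at pos 4 in round 2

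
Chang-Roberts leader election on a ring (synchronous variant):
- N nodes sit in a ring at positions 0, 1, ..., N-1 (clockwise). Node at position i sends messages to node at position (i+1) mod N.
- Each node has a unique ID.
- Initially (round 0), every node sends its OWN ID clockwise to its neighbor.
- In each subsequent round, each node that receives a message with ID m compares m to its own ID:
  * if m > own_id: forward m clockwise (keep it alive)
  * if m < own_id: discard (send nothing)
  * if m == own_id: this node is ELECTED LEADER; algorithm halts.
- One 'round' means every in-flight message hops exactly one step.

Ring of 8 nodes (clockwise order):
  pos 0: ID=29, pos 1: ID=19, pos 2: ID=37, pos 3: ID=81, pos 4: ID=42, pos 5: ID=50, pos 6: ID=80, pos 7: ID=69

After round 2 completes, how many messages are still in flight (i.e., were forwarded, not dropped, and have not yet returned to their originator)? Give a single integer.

Round 1: pos1(id19) recv 29: fwd; pos2(id37) recv 19: drop; pos3(id81) recv 37: drop; pos4(id42) recv 81: fwd; pos5(id50) recv 42: drop; pos6(id80) recv 50: drop; pos7(id69) recv 80: fwd; pos0(id29) recv 69: fwd
Round 2: pos2(id37) recv 29: drop; pos5(id50) recv 81: fwd; pos0(id29) recv 80: fwd; pos1(id19) recv 69: fwd
After round 2: 3 messages still in flight

Answer: 3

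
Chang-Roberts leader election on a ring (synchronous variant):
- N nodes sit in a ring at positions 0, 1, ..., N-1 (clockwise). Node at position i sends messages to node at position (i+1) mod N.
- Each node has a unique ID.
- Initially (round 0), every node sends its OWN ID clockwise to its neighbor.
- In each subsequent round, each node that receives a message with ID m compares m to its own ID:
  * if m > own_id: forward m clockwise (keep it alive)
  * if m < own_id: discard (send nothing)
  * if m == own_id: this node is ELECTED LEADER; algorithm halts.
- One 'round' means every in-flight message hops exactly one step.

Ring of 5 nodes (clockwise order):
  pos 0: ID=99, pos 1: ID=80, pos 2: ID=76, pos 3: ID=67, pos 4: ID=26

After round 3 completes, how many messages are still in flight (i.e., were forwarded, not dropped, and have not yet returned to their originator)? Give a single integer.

Answer: 2

Derivation:
Round 1: pos1(id80) recv 99: fwd; pos2(id76) recv 80: fwd; pos3(id67) recv 76: fwd; pos4(id26) recv 67: fwd; pos0(id99) recv 26: drop
Round 2: pos2(id76) recv 99: fwd; pos3(id67) recv 80: fwd; pos4(id26) recv 76: fwd; pos0(id99) recv 67: drop
Round 3: pos3(id67) recv 99: fwd; pos4(id26) recv 80: fwd; pos0(id99) recv 76: drop
After round 3: 2 messages still in flight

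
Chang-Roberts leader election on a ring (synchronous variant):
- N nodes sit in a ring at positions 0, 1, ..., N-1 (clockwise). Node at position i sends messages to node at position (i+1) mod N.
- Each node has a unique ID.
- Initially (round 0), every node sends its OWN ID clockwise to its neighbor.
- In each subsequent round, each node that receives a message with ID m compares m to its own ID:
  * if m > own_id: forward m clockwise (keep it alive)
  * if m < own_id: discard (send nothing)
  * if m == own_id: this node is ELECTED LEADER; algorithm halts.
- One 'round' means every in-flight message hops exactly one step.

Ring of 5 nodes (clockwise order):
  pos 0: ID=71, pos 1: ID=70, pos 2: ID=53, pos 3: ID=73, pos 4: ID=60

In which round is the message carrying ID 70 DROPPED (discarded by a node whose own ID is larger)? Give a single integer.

Answer: 2

Derivation:
Round 1: pos1(id70) recv 71: fwd; pos2(id53) recv 70: fwd; pos3(id73) recv 53: drop; pos4(id60) recv 73: fwd; pos0(id71) recv 60: drop
Round 2: pos2(id53) recv 71: fwd; pos3(id73) recv 70: drop; pos0(id71) recv 73: fwd
Round 3: pos3(id73) recv 71: drop; pos1(id70) recv 73: fwd
Round 4: pos2(id53) recv 73: fwd
Round 5: pos3(id73) recv 73: ELECTED
Message ID 70 originates at pos 1; dropped at pos 3 in round 2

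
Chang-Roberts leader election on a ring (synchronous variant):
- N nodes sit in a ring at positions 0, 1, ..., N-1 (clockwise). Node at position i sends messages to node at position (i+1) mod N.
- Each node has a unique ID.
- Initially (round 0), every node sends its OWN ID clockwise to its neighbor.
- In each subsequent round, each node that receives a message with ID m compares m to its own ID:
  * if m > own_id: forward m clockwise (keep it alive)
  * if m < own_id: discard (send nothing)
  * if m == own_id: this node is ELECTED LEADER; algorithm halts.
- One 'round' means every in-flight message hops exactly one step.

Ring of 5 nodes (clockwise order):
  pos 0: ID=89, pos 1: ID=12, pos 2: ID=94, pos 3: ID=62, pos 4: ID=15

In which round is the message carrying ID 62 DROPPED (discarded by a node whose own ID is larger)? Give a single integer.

Answer: 2

Derivation:
Round 1: pos1(id12) recv 89: fwd; pos2(id94) recv 12: drop; pos3(id62) recv 94: fwd; pos4(id15) recv 62: fwd; pos0(id89) recv 15: drop
Round 2: pos2(id94) recv 89: drop; pos4(id15) recv 94: fwd; pos0(id89) recv 62: drop
Round 3: pos0(id89) recv 94: fwd
Round 4: pos1(id12) recv 94: fwd
Round 5: pos2(id94) recv 94: ELECTED
Message ID 62 originates at pos 3; dropped at pos 0 in round 2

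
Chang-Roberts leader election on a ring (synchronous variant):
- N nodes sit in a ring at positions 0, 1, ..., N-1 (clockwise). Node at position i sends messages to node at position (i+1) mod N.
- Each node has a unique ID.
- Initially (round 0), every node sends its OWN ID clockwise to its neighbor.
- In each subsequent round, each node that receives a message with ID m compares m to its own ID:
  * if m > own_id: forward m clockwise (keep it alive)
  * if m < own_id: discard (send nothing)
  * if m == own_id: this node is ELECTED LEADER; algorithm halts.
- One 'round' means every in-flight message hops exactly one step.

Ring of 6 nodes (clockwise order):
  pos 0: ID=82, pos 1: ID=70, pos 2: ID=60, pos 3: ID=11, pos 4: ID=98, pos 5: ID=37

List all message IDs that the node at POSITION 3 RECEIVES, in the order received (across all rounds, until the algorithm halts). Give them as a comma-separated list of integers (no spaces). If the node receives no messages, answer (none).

Answer: 60,70,82,98

Derivation:
Round 1: pos1(id70) recv 82: fwd; pos2(id60) recv 70: fwd; pos3(id11) recv 60: fwd; pos4(id98) recv 11: drop; pos5(id37) recv 98: fwd; pos0(id82) recv 37: drop
Round 2: pos2(id60) recv 82: fwd; pos3(id11) recv 70: fwd; pos4(id98) recv 60: drop; pos0(id82) recv 98: fwd
Round 3: pos3(id11) recv 82: fwd; pos4(id98) recv 70: drop; pos1(id70) recv 98: fwd
Round 4: pos4(id98) recv 82: drop; pos2(id60) recv 98: fwd
Round 5: pos3(id11) recv 98: fwd
Round 6: pos4(id98) recv 98: ELECTED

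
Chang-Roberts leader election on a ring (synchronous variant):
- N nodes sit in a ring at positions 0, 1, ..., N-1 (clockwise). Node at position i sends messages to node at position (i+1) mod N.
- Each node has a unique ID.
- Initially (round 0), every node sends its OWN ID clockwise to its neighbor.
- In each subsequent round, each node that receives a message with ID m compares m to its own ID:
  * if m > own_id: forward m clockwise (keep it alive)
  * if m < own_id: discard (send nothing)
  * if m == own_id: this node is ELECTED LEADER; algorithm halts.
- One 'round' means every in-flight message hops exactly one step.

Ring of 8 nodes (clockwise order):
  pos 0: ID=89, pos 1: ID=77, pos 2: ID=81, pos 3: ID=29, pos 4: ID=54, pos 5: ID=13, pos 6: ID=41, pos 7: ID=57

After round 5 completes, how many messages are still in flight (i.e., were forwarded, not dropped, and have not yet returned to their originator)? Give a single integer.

Round 1: pos1(id77) recv 89: fwd; pos2(id81) recv 77: drop; pos3(id29) recv 81: fwd; pos4(id54) recv 29: drop; pos5(id13) recv 54: fwd; pos6(id41) recv 13: drop; pos7(id57) recv 41: drop; pos0(id89) recv 57: drop
Round 2: pos2(id81) recv 89: fwd; pos4(id54) recv 81: fwd; pos6(id41) recv 54: fwd
Round 3: pos3(id29) recv 89: fwd; pos5(id13) recv 81: fwd; pos7(id57) recv 54: drop
Round 4: pos4(id54) recv 89: fwd; pos6(id41) recv 81: fwd
Round 5: pos5(id13) recv 89: fwd; pos7(id57) recv 81: fwd
After round 5: 2 messages still in flight

Answer: 2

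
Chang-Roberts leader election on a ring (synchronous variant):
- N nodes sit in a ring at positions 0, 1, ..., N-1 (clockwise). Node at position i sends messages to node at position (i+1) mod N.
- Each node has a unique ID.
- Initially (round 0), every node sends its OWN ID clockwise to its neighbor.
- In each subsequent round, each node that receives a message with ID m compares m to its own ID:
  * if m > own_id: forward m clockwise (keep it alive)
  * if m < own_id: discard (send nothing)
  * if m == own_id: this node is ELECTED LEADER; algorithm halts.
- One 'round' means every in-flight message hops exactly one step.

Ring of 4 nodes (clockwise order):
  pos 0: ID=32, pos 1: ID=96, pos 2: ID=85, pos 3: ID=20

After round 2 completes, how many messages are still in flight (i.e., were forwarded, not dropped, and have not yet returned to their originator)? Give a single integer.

Round 1: pos1(id96) recv 32: drop; pos2(id85) recv 96: fwd; pos3(id20) recv 85: fwd; pos0(id32) recv 20: drop
Round 2: pos3(id20) recv 96: fwd; pos0(id32) recv 85: fwd
After round 2: 2 messages still in flight

Answer: 2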